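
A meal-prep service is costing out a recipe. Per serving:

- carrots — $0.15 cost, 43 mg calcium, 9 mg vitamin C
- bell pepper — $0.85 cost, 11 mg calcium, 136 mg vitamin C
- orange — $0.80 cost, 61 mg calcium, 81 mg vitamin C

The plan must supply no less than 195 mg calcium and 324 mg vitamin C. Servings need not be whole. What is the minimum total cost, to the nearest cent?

$2.40

Two binding constraints pin down two serving amounts, so the optimal mix uses at most two foods. The candidates are each food alone (scaled to the tighter of calcium/vitamin C) and each pair with both constraints tight.
carrots only: max(195/43, 324/9) = 36 servings → $5.40.
bell pepper only: max(195/11, 324/136) = 17.73 servings → $15.07.
orange only: max(195/61, 324/81) = 4 servings → $3.20.
carrots + bell pepper with both tight: 3.993 servings and 2.118 servings → $2.40.
carrots + orange: intersection lies outside the first quadrant.
bell pepper + orange with both tight: 0.536 servings and 3.1 servings → $2.94.
The minimum over all feasible corners is $2.40.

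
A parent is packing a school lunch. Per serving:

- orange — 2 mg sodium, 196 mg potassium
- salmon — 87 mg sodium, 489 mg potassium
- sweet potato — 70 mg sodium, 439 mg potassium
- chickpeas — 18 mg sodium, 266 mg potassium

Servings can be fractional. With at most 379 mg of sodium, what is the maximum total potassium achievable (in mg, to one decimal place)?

37142.0 mg

Potassium per mg sodium: orange 98, chickpeas 14.78, sweet potato 6.271, salmon 5.621.
With no serving limits, spend the whole sodium allowance on orange: 379 mg / 2 mg × 196 mg = 37142.0 mg.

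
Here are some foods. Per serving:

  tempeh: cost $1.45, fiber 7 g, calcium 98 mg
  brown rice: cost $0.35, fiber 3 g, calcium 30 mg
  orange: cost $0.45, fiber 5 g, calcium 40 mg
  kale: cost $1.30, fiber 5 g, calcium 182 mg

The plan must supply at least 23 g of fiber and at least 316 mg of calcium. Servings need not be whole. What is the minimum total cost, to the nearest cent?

$2.86

Two binding constraints pin down two serving amounts, so the optimal mix uses at most two foods. The candidates are each food alone (scaled to the tighter of fiber/calcium) and each pair with both constraints tight.
tempeh only: max(23/7, 316/98) = 3.286 servings → $4.76.
brown rice only: max(23/3, 316/30) = 10.53 servings → $3.69.
orange only: max(23/5, 316/40) = 7.9 servings → $3.56.
kale only: max(23/5, 316/182) = 4.6 servings → $5.98.
tempeh + brown rice with both tight: 3.071 servings and 0.5 servings → $4.63.
tempeh + orange with both tight: 3.143 servings and 0.2 servings → $4.65.
tempeh + kale: intersection lies outside the first quadrant.
brown rice + orange: the both-tight solution has a negative serving — not a feasible corner.
brown rice + kale with both tight: 6.581 servings and 0.6515 servings → $3.15.
orange + kale with both tight: 3.67 servings and 0.9296 servings → $2.86.
Cheapest feasible corner: $2.86.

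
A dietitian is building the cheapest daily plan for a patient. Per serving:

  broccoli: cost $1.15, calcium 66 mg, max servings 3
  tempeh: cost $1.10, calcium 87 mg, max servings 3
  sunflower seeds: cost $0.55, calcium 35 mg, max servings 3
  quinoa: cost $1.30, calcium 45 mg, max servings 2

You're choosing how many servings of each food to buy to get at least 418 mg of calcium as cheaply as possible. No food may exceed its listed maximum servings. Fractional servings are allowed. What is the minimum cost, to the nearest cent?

Cost per mg of calcium: tempeh $0.0126, sunflower seeds $0.0157, broccoli $0.0174, quinoa $0.0289.
Take 3 servings of tempeh: +261.0 mg calcium for $3.30 (total $3.30, still need 157.0 mg).
Take 3 servings of sunflower seeds: +105.0 mg calcium for $1.65 (total $4.95, still need 52.0 mg).
Take 0.7879 servings of broccoli: +52.0 mg calcium for $0.91 (total $5.86, still need 0.0 mg).
Greedy by cheapest-per-mg is optimal for a single linear constraint, so the minimum cost is $5.86.

$5.86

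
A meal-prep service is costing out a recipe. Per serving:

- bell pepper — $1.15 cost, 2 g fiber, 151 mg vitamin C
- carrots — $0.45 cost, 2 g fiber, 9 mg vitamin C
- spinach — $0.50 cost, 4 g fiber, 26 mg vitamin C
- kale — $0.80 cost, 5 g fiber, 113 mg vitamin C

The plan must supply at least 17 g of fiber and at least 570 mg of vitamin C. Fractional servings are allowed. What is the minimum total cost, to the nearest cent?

$4.04

This is a tiny linear program; its minimum lies at a vertex of the feasible set. List the vertices and price them.
bell pepper only: max(17/2, 570/151) = 8.5 servings → $9.78.
carrots only: max(17/2, 570/9) = 63.33 servings → $28.50.
spinach only: max(17/4, 570/26) = 21.92 servings → $10.96.
kale only: max(17/5, 570/113) = 5.044 servings → $4.04.
bell pepper + carrots with both tight: 3.475 servings and 5.025 servings → $6.26.
bell pepper + spinach with both tight: 3.33 servings and 2.585 servings → $5.12.
bell pepper + kale with both tight: 1.756 servings and 2.698 servings → $4.18.
carrots + spinach with both targets exact would need a negative amount; discard.
carrots + kale: the both-tight solution has a negative serving — not a feasible corner.
spinach + kale with both targets exact would need a negative amount; discard.
The minimum over all feasible corners is $4.04.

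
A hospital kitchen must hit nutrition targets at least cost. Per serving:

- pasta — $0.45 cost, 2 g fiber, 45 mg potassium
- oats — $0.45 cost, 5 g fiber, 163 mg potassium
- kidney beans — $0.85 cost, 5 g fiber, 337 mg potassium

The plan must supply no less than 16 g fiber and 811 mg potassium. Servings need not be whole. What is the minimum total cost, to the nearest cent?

$2.11

With two linear requirements the optimum uses one or two foods; enumerate the corners.
pasta only: max(16/2, 811/45) = 18.02 servings → $8.11.
oats only: max(16/5, 811/163) = 4.975 servings → $2.24.
kidney beans only: max(16/5, 811/337) = 3.2 servings → $2.72.
pasta + oats with both targets exact would need a negative amount; discard.
pasta + kidney beans with both tight: 2.978 servings and 2.009 servings → $3.05.
oats + kidney beans with both tight: 1.537 servings and 1.663 servings → $2.11.
Cheapest feasible corner: $2.11.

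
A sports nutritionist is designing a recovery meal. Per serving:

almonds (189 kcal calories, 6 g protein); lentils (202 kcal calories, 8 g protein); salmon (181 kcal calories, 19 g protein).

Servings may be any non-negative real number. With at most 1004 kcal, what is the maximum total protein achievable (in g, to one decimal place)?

105.4 g

Protein per kcal: salmon 0.105, lentils 0.0396, almonds 0.03175.
With no serving limits, spend the whole calories allowance on salmon: 1004 kcal / 181 kcal × 19 g = 105.4 g.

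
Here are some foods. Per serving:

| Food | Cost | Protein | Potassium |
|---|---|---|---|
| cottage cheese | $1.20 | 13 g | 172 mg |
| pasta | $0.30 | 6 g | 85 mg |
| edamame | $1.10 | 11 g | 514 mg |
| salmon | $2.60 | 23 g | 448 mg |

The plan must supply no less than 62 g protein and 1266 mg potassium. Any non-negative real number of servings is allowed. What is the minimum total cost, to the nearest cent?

Compare the cost at each extreme point of the feasible region.
cottage cheese only: max(62/13, 1266/172) = 7.36 servings → $8.83.
pasta only: max(62/6, 1266/85) = 14.89 servings → $4.47.
edamame only: max(62/11, 1266/514) = 5.636 servings → $6.20.
salmon only: max(62/23, 1266/448) = 2.826 servings → $7.35.
cottage cheese + pasta with both targets exact would need a negative amount; discard.
cottage cheese + edamame with both tight: 3.746 servings and 1.21 servings → $5.83.
cottage cheese + salmon: the both-tight solution has a negative serving — not a feasible corner.
pasta + edamame with both tight: 8.349 servings and 1.082 servings → $3.70.
pasta + salmon with both targets exact would need a negative amount; discard.
edamame + salmon with both tight: 0.1947 servings and 2.603 servings → $6.98.
The minimum over all feasible corners is $3.70.

$3.70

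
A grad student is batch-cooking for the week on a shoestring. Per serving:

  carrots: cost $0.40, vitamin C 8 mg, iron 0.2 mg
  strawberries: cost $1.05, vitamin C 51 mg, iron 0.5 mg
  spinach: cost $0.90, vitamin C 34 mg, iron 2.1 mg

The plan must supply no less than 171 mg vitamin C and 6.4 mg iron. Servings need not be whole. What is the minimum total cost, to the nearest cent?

Two binding constraints pin down two serving amounts, so the optimal mix uses at most two foods. The candidates are each food alone (scaled to the tighter of vitamin C/iron) and each pair with both constraints tight.
carrots only: max(171/8, 6.4/0.2) = 32 servings → $12.80.
strawberries only: max(171/51, 6.4/0.5) = 12.8 servings → $13.44.
spinach only: max(171/34, 6.4/2.1) = 5.029 servings → $4.53.
carrots + strawberries: intersection lies outside the first quadrant.
carrots + spinach with both tight: 14.15 servings and 1.7 servings → $7.19.
strawberries + spinach with both tight: 1.57 servings and 2.674 servings → $4.06.
The minimum over all feasible corners is $4.06.

$4.06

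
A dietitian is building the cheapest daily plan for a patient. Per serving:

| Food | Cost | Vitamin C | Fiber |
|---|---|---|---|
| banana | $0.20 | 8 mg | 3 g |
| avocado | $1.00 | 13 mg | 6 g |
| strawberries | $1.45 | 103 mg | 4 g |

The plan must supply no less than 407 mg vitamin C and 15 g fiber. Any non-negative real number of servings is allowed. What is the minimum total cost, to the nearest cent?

A basic optimal solution has at most two foods positive. Try each food alone and each pair with both targets met exactly.
banana only: max(407/8, 15/3) = 50.88 servings → $10.18.
avocado only: max(407/13, 15/6) = 31.31 servings → $31.31.
strawberries only: max(407/103, 15/4) = 3.951 servings → $5.73.
banana + avocado: intersection lies outside the first quadrant.
banana + strawberries: intersection lies outside the first quadrant.
avocado + strawberries with both targets exact would need a negative amount; discard.
So the least-cost plan costs $5.73.

$5.73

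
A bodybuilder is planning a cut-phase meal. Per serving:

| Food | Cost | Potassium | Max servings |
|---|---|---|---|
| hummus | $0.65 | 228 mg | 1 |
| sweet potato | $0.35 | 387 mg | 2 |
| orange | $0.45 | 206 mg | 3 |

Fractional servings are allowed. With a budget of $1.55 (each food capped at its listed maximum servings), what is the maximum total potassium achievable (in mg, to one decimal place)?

Potassium per dollar: sweet potato 1106, orange 457.8, hummus 350.8.
Take 2 servings of sweet potato: spends $0.70, +774.0 mg potassium (running total 774.0 mg).
Take 1.889 servings of orange: spends $0.85, +389.1 mg potassium (running total 1163.1 mg).
Filling greedily by potassium-per-dollar is optimal for one linear limit, giving 1163.1 mg.

1163.1 mg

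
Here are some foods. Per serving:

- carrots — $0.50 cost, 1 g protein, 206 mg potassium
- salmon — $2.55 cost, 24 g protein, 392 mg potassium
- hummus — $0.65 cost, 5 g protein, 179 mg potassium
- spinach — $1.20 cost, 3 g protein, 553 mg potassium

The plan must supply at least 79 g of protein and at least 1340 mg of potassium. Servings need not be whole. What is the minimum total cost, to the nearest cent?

$8.45

carrots only: max(79/1, 1340/206) = 79 servings → $39.50.
salmon only: max(79/24, 1340/392) = 3.418 servings → $8.72.
hummus only: max(79/5, 1340/179) = 15.8 servings → $10.27.
spinach only: max(79/3, 1340/553) = 26.33 servings → $31.60.
carrots + salmon with both tight: 0.2619 servings and 3.281 servings → $8.50.
carrots + hummus: intersection lies outside the first quadrant.
carrots + spinach: the both-tight solution has a negative serving — not a feasible corner.
salmon + hummus with both tight: 3.185 servings and 0.5103 servings → $8.45.
salmon + spinach with both tight: 3.279 servings and 0.09854 servings → $8.48.
hummus + spinach: intersection lies outside the first quadrant.
Cheapest feasible corner: $8.45.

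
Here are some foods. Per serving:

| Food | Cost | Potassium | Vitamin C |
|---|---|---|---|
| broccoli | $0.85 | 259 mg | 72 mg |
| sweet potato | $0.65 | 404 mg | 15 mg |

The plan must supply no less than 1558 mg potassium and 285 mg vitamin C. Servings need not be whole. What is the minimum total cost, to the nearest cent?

$4.08

An LP optimum is at a vertex; with two nutrient constraints at most two foods are used. Check each candidate.
broccoli only: max(1558/259, 285/72) = 6.015 servings → $5.11.
sweet potato only: max(1558/404, 285/15) = 19 servings → $12.35.
broccoli + sweet potato with both tight: 3.641 servings and 1.522 servings → $4.08.
Cheapest feasible corner: $4.08.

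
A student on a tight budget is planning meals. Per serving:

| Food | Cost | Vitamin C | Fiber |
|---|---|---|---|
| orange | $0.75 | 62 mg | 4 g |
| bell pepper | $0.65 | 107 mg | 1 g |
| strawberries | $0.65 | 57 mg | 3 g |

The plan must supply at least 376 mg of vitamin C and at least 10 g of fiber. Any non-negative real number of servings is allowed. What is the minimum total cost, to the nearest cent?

Minimising a linear cost over {vitamin C ≥ 376, fiber ≥ 10, servings ≥ 0} — the optimum is at a vertex, using one or two foods.
orange only: max(376/62, 10/4) = 6.065 servings → $4.55.
bell pepper only: max(376/107, 10/1) = 10 servings → $6.50.
strawberries only: max(376/57, 10/3) = 6.596 servings → $4.29.
orange + bell pepper with both tight: 1.896 servings and 2.415 servings → $2.99.
orange + strawberries: intersection lies outside the first quadrant.
bell pepper + strawberries with both tight: 2.114 servings and 2.629 servings → $3.08.
So the least-cost plan costs $2.99.

$2.99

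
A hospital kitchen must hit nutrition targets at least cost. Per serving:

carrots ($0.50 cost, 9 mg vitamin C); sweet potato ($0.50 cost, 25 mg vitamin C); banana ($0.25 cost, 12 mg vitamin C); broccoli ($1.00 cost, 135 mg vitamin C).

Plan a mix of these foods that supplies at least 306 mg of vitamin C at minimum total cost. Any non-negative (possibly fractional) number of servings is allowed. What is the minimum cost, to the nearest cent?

$2.27

Cost per mg of vitamin C: broccoli $0.0074, sweet potato $0.0200, banana $0.0208, carrots $0.0556.
With no serving limits, use only broccoli: 306 mg / 135 mg = 2.267 servings × $1.00 = $2.27.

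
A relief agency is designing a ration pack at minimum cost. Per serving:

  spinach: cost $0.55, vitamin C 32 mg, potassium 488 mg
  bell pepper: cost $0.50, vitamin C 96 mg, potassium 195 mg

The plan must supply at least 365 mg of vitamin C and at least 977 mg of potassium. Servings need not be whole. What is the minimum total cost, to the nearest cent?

$2.11

A basic optimal solution has at most two foods positive. Try each food alone and each pair with both targets met exactly.
spinach only: max(365/32, 977/488) = 11.41 servings → $6.27.
bell pepper only: max(365/96, 977/195) = 5.01 servings → $2.51.
spinach + bell pepper with both tight: 0.557 servings and 3.616 servings → $2.11.
So the least-cost plan costs $2.11.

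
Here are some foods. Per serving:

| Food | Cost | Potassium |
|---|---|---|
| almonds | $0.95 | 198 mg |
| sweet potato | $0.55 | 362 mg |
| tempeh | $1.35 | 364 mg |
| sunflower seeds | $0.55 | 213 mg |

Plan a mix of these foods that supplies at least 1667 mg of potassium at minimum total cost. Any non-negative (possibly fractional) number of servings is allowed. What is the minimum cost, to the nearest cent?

Cost per mg of potassium: sweet potato $0.0015, sunflower seeds $0.0026, tempeh $0.0037, almonds $0.0048.
With no serving limits, use only sweet potato: 1667 mg / 362 mg = 4.605 servings × $0.55 = $2.53.

$2.53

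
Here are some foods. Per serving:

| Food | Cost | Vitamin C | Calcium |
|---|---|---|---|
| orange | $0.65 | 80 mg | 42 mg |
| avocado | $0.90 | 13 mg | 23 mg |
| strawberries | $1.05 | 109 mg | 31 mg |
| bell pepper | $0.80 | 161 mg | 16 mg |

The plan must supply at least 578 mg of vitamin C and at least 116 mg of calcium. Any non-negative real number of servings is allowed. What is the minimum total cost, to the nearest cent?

Check every corner: each single food scaled to meet both minima, and each pair solved so both constraints bind.
orange only: max(578/80, 116/42) = 7.225 servings → $4.70.
avocado only: max(578/13, 116/23) = 44.46 servings → $40.02.
strawberries only: max(578/109, 116/31) = 5.303 servings → $5.57.
bell pepper only: max(578/161, 116/16) = 7.25 servings → $5.80.
orange + avocado: the both-tight solution has a negative serving — not a feasible corner.
orange + strawberries: the both-tight solution has a negative serving — not a feasible corner.
orange + bell pepper with both tight: 1.72 servings and 2.735 servings → $3.31.
avocado + strawberries: the both-tight solution has a negative serving — not a feasible corner.
avocado + bell pepper with both tight: 2.698 servings and 3.372 servings → $5.13.
strawberries + bell pepper with both tight: 2.904 servings and 1.624 servings → $4.35.
Cheapest feasible corner: $3.31.

$3.31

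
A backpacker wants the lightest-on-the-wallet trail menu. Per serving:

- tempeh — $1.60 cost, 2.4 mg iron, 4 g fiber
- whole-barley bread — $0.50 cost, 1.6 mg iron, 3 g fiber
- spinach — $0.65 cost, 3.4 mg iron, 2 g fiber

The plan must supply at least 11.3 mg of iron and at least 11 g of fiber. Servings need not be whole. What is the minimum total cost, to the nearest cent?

Compare the cost at each extreme point of the feasible region.
tempeh only: max(11.3/2.4, 11/4) = 4.708 servings → $7.53.
whole-barley bread only: max(11.3/1.6, 11/3) = 7.062 servings → $3.53.
spinach only: max(11.3/3.4, 11/2) = 5.5 servings → $3.58.
tempeh + whole-barley bread: the both-tight solution has a negative serving — not a feasible corner.
tempeh + spinach with both tight: 1.682 servings and 2.136 servings → $4.08.
whole-barley bread + spinach with both tight: 2.114 servings and 2.329 servings → $2.57.
So the least-cost plan costs $2.57.

$2.57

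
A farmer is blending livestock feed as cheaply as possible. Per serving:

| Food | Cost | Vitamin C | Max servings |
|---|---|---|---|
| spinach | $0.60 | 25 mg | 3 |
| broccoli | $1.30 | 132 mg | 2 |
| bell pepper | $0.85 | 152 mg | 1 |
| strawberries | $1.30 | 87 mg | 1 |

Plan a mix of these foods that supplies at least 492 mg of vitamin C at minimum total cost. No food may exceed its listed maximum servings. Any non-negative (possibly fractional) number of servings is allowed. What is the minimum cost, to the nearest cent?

Cost per mg of vitamin C: bell pepper $0.0056, broccoli $0.0098, strawberries $0.0149, spinach $0.0240.
Take 1 serving of bell pepper: +152.0 mg vitamin C for $0.85 (total $0.85, still need 340.0 mg).
Take 2 servings of broccoli: +264.0 mg vitamin C for $2.60 (total $3.45, still need 76.0 mg).
Take 0.8736 servings of strawberries: +76.0 mg vitamin C for $1.14 (total $4.59, still need 0.0 mg).
Greedy by cheapest-per-mg is optimal for a single linear constraint, so the minimum cost is $4.59.

$4.59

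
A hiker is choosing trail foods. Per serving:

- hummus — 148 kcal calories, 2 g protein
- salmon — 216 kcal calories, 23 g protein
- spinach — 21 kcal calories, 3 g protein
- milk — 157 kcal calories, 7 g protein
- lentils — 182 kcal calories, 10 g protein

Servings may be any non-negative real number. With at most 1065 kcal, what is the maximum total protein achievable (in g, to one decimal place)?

152.1 g

Protein per kcal: spinach 0.1429, salmon 0.1065, lentils 0.05495, milk 0.04459, hummus 0.01351.
With no serving limits, spend the whole calories allowance on spinach: 1065 kcal / 21 kcal × 3 g = 152.1 g.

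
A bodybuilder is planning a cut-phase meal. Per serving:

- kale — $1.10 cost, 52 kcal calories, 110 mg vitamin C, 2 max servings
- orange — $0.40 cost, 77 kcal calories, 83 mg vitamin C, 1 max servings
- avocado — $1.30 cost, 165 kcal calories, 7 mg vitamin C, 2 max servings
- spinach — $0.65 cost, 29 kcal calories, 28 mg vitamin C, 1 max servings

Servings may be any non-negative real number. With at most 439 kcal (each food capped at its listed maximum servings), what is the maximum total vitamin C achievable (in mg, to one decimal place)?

340.7 mg

Vitamin C per kcal: kale 2.115, orange 1.078, spinach 0.9655, avocado 0.04242.
Take 2 servings of kale: uses 104 kcal, +220.0 mg vitamin C (running total 220.0 mg).
Take 1 serving of orange: uses 77 kcal, +83.0 mg vitamin C (running total 303.0 mg).
Take 1 serving of spinach: uses 29 kcal, +28.0 mg vitamin C (running total 331.0 mg).
Take 1.388 servings of avocado: uses 229 kcal, +9.7 mg vitamin C (running total 340.7 mg).
Filling greedily by vitamin C-per-kcal is optimal for one linear limit, giving 340.7 mg.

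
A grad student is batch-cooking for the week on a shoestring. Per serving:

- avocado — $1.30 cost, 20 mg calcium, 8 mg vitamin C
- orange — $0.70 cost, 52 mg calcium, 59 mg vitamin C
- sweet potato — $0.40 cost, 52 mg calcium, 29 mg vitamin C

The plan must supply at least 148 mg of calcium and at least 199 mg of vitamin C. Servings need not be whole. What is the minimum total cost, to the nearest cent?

$2.36

avocado only: max(148/20, 199/8) = 24.88 servings → $32.34.
orange only: max(148/52, 199/59) = 3.373 servings → $2.36.
sweet potato only: max(148/52, 199/29) = 6.862 servings → $2.74.
avocado + orange: intersection lies outside the first quadrant.
avocado + sweet potato with both targets exact would need a negative amount; discard.
orange + sweet potato: the both-tight solution has a negative serving — not a feasible corner.
The minimum over all feasible corners is $2.36.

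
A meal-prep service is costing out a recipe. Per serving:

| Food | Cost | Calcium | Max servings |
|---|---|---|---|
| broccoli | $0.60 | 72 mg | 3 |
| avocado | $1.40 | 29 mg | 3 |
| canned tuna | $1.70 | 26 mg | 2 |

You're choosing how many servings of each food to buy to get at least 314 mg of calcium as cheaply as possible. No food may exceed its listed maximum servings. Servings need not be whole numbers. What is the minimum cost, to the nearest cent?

Cost per mg of calcium: broccoli $0.0083, avocado $0.0483, canned tuna $0.0654.
Take 3 servings of broccoli: +216.0 mg calcium for $1.80 (total $1.80, still need 98.0 mg).
Take 3 servings of avocado: +87.0 mg calcium for $4.20 (total $6.00, still need 11.0 mg).
Take 0.4231 servings of canned tuna: +11.0 mg calcium for $0.72 (total $6.72, still need 0.0 mg).
Greedy by cheapest-per-mg is optimal for a single linear constraint, so the minimum cost is $6.72.

$6.72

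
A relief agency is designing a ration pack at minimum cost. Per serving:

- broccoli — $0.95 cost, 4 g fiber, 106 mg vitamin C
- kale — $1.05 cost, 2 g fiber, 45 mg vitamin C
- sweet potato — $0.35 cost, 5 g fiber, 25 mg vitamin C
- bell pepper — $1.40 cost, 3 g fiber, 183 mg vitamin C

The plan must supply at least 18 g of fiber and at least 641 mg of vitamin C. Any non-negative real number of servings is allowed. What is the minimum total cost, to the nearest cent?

broccoli only: max(18/4, 641/106) = 6.047 servings → $5.74.
kale only: max(18/2, 641/45) = 14.24 servings → $14.96.
sweet potato only: max(18/5, 641/25) = 25.64 servings → $8.97.
bell pepper only: max(18/3, 641/183) = 6 servings → $8.40.
broccoli + kale: the both-tight solution has a negative serving — not a feasible corner.
broccoli + sweet potato: intersection lies outside the first quadrant.
broccoli + bell pepper with both tight: 3.312 servings and 1.585 servings → $5.36.
kale + sweet potato: intersection lies outside the first quadrant.
kale + bell pepper with both tight: 5.935 servings and 2.043 servings → $9.09.
sweet potato + bell pepper with both tight: 1.632 servings and 3.28 servings → $5.16.
Cheapest feasible corner: $5.16.

$5.16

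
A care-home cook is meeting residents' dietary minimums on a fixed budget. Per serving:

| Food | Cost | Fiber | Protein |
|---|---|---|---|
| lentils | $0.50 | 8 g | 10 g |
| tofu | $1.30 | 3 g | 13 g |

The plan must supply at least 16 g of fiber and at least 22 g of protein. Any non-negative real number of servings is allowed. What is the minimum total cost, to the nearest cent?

$1.10

Two binding constraints pin down two serving amounts, so the optimal mix uses at most two foods. The candidates are each food alone (scaled to the tighter of fiber/protein) and each pair with both constraints tight.
lentils only: max(16/8, 22/10) = 2.2 servings → $1.10.
tofu only: max(16/3, 22/13) = 5.333 servings → $6.93.
lentils + tofu with both tight: 1.919 servings and 0.2162 servings → $1.24.
Cheapest feasible corner: $1.10.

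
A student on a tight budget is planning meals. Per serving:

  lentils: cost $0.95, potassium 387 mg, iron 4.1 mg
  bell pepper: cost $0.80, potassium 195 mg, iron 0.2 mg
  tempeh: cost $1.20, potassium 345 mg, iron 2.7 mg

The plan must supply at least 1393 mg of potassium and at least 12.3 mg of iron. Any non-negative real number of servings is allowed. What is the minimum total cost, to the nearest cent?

$3.42

An LP optimum is at a vertex; with two nutrient constraints at most two foods are used. Check each candidate.
lentils only: max(1393/387, 12.3/4.1) = 3.599 servings → $3.42.
bell pepper only: max(1393/195, 12.3/0.2) = 61.5 servings → $49.20.
tempeh only: max(1393/345, 12.3/2.7) = 4.556 servings → $5.47.
lentils + bell pepper with both tight: 2.936 servings and 1.317 servings → $3.84.
lentils + tempeh with both tight: 1.305 servings and 2.574 servings → $4.33.
bell pepper + tempeh: the both-tight solution has a negative serving — not a feasible corner.
So the least-cost plan costs $3.42.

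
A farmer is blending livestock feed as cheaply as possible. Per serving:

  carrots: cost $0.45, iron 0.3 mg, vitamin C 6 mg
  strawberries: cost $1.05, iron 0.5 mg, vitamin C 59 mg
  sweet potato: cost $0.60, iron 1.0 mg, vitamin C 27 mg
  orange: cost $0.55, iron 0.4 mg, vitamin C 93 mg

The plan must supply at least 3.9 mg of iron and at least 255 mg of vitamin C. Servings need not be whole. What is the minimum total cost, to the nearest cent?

With two linear requirements the optimum uses one or two foods; enumerate the corners.
carrots only: max(3.9/0.3, 255/6) = 42.5 servings → $19.12.
strawberries only: max(3.9/0.5, 255/59) = 7.8 servings → $8.19.
sweet potato only: max(3.9/1.0, 255/27) = 9.444 servings → $5.67.
orange only: max(3.9/0.4, 255/93) = 9.75 servings → $5.36.
carrots + strawberries with both tight: 6.98 servings and 3.612 servings → $6.93.
carrots + sweet potato with both targets exact would need a negative amount; discard.
carrots + orange with both tight: 10.22 servings and 2.082 servings → $5.75.
strawberries + sweet potato with both tight: 3.29 servings and 2.255 servings → $4.81.
strawberries + orange: intersection lies outside the first quadrant.
sweet potato + orange with both tight: 3.172 servings and 1.821 servings → $2.90.
So the least-cost plan costs $2.90.

$2.90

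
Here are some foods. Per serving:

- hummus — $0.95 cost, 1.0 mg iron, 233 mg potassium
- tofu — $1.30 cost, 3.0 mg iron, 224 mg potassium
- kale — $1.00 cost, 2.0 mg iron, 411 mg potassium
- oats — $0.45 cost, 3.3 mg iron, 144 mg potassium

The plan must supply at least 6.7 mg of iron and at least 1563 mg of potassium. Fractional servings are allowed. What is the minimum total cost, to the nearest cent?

Compare the cost at each extreme point of the feasible region.
hummus only: max(6.7/1.0, 1563/233) = 6.708 servings → $6.37.
tofu only: max(6.7/3.0, 1563/224) = 6.978 servings → $9.07.
kale only: max(6.7/2.0, 1563/411) = 3.803 servings → $3.80.
oats only: max(6.7/3.3, 1563/144) = 10.85 servings → $4.88.
hummus + tofu: the both-tight solution has a negative serving — not a feasible corner.
hummus + kale: intersection lies outside the first quadrant.
hummus + oats: the both-tight solution has a negative serving — not a feasible corner.
tofu + kale with both targets exact would need a negative amount; discard.
tofu + oats with both targets exact would need a negative amount; discard.
kale + oats with both targets exact would need a negative amount; discard.
So the least-cost plan costs $3.80.

$3.80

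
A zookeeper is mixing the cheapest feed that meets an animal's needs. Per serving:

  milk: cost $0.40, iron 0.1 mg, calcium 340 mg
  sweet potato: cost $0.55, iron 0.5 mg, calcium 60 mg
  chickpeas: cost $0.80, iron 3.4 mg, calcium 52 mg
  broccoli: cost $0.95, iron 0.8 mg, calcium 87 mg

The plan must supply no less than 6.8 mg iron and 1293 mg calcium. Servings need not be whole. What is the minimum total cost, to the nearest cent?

$2.92

A basic optimal solution has at most two foods positive. Try each food alone and each pair with both targets met exactly.
milk only: max(6.8/0.1, 1293/340) = 68 servings → $27.20.
sweet potato only: max(6.8/0.5, 1293/60) = 21.55 servings → $11.85.
chickpeas only: max(6.8/3.4, 1293/52) = 24.87 servings → $19.89.
broccoli only: max(6.8/0.8, 1293/87) = 14.86 servings → $14.12.
milk + sweet potato with both tight: 1.454 servings and 13.31 servings → $7.90.
milk + chickpeas with both tight: 3.513 servings and 1.897 servings → $2.92.
milk + broccoli with both tight: 1.682 servings and 8.29 servings → $8.55.
sweet potato + chickpeas: intersection lies outside the first quadrant.
sweet potato + broccoli: intersection lies outside the first quadrant.
chickpeas + broccoli: intersection lies outside the first quadrant.
Cheapest feasible corner: $2.92.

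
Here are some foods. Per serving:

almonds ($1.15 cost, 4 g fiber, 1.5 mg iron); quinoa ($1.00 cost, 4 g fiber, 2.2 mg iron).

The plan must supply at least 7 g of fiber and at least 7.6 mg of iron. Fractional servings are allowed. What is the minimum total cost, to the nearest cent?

$3.45

Two binding constraints pin down two serving amounts, so the optimal mix uses at most two foods. The candidates are each food alone (scaled to the tighter of fiber/iron) and each pair with both constraints tight.
almonds only: max(7/4, 7.6/1.5) = 5.067 servings → $5.83.
quinoa only: max(7/4, 7.6/2.2) = 3.455 servings → $3.45.
almonds + quinoa: the both-tight solution has a negative serving — not a feasible corner.
Cheapest feasible corner: $3.45.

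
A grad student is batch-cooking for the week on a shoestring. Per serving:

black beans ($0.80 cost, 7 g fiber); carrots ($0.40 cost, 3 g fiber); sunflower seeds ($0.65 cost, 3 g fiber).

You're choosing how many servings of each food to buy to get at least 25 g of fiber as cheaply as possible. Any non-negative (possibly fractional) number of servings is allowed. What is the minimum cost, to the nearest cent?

$2.86

Cost per g of fiber: black beans $0.1143, carrots $0.1333, sunflower seeds $0.2167.
With no serving limits, use only black beans: 25 g / 7 g = 3.571 servings × $0.80 = $2.86.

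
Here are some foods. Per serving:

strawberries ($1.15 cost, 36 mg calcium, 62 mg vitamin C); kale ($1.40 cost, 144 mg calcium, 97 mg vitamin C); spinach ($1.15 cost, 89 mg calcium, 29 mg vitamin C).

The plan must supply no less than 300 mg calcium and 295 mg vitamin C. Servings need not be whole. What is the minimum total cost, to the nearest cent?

The cheapest plan sits at a corner of the feasible region — with two constraints it uses at most two foods.
strawberries only: max(300/36, 295/62) = 8.333 servings → $9.58.
kale only: max(300/144, 295/97) = 3.041 servings → $4.26.
spinach only: max(300/89, 295/29) = 10.17 servings → $11.70.
strawberries + kale with both tight: 2.461 servings and 1.468 servings → $4.89.
strawberries + spinach with both tight: 3.924 servings and 1.784 servings → $6.56.
kale + spinach with both targets exact would need a negative amount; discard.
The minimum over all feasible corners is $4.26.

$4.26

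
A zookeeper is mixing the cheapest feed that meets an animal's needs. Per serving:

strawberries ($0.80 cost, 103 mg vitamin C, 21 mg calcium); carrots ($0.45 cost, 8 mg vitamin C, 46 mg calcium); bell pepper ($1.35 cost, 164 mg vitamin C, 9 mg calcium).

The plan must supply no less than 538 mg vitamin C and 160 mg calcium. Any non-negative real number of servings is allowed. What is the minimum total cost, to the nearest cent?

$4.62

A basic optimal solution has at most two foods positive. Try each food alone and each pair with both targets met exactly.
strawberries only: max(538/103, 160/21) = 7.619 servings → $6.10.
carrots only: max(538/8, 160/46) = 67.25 servings → $30.26.
bell pepper only: max(538/164, 160/9) = 17.78 servings → $24.00.
strawberries + carrots with both tight: 5.135 servings and 1.134 servings → $4.62.
strawberries + bell pepper: the both-tight solution has a negative serving — not a feasible corner.
carrots + bell pepper with both tight: 2.864 servings and 3.141 servings → $5.53.
So the least-cost plan costs $4.62.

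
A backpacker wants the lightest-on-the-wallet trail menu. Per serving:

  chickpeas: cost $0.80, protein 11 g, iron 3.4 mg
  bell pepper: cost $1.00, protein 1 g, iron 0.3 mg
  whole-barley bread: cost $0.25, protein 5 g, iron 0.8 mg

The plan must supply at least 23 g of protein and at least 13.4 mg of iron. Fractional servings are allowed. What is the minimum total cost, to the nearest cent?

$3.15

This is a tiny linear program; its minimum lies at a vertex of the feasible set. List the vertices and price them.
chickpeas only: max(23/11, 13.4/3.4) = 3.941 servings → $3.15.
bell pepper only: max(23/1, 13.4/0.3) = 44.67 servings → $44.67.
whole-barley bread only: max(23/5, 13.4/0.8) = 16.75 servings → $4.19.
chickpeas + bell pepper with both targets exact would need a negative amount; discard.
chickpeas + whole-barley bread: the both-tight solution has a negative serving — not a feasible corner.
bell pepper + whole-barley bread with both targets exact would need a negative amount; discard.
So the least-cost plan costs $3.15.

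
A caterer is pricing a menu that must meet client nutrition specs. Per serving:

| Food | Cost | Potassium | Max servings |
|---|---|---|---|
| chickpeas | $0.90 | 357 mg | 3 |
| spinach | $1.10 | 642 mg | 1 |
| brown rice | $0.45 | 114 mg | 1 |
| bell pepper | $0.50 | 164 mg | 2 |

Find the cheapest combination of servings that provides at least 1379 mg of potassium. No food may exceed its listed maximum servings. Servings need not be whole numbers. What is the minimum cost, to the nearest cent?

Cost per mg of potassium: spinach $0.0017, chickpeas $0.0025, bell pepper $0.0030, brown rice $0.0039.
Take 1 serving of spinach: +642.0 mg potassium for $1.10 (total $1.10, still need 737.0 mg).
Take 2.064 servings of chickpeas: +737.0 mg potassium for $1.86 (total $2.96, still need 0.0 mg).
Filling from the cheapest source first is optimal under one linear minimum: $2.96.

$2.96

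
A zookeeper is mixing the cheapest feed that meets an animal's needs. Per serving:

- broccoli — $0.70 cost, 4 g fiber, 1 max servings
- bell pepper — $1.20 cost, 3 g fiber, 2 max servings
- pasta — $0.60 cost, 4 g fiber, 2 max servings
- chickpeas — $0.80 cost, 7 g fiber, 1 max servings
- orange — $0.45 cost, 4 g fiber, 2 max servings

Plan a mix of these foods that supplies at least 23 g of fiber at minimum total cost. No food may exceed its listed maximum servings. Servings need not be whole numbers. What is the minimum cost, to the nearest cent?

$2.90

Cost per g of fiber: orange $0.1125, chickpeas $0.1143, pasta $0.1500, broccoli $0.1750, bell pepper $0.4000.
Take 2 servings of orange: +8.0 g fiber for $0.90 (total $0.90, still need 15.0 g).
Take 1 serving of chickpeas: +7.0 g fiber for $0.80 (total $1.70, still need 8.0 g).
Take 2 servings of pasta: +8.0 g fiber for $1.20 (total $2.90, still need 0.0 g).
Filling from the cheapest source first is optimal under one linear minimum: $2.90.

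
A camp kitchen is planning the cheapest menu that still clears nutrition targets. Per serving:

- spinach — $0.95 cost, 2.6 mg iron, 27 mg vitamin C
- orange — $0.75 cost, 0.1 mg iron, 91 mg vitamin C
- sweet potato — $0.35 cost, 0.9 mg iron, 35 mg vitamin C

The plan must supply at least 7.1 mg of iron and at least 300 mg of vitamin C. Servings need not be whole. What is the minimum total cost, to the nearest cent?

spinach only: max(7.1/2.6, 300/27) = 11.11 servings → $10.56.
orange only: max(7.1/0.1, 300/91) = 71 servings → $53.25.
sweet potato only: max(7.1/0.9, 300/35) = 8.571 servings → $3.00.
spinach + orange with both tight: 2.634 servings and 2.515 servings → $4.39.
spinach + sweet potato with both targets exact would need a negative amount; discard.
orange + sweet potato with both tight: 0.2742 servings and 7.858 servings → $2.96.
The minimum over all feasible corners is $2.96.

$2.96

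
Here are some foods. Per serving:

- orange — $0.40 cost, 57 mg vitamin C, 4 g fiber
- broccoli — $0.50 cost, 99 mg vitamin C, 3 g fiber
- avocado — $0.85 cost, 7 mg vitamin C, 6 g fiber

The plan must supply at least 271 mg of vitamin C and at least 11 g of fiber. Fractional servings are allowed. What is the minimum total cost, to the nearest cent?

For a min-cost LP with two ≥-constraints, a basic feasible solution has at most two positive variables.
orange only: max(271/57, 11/4) = 4.754 servings → $1.90.
broccoli only: max(271/99, 11/3) = 3.667 servings → $1.83.
avocado only: max(271/7, 11/6) = 38.71 servings → $32.91.
orange + broccoli with both tight: 1.227 servings and 2.031 servings → $1.51.
orange + avocado: intersection lies outside the first quadrant.
broccoli + avocado with both tight: 2.703 servings and 0.4817 servings → $1.76.
The minimum over all feasible corners is $1.51.

$1.51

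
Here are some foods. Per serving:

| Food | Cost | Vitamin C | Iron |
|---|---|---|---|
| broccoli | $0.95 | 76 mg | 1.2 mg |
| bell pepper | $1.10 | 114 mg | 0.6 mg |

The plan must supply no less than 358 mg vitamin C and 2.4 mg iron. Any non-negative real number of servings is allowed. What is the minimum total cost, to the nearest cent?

Two binding constraints pin down two serving amounts, so the optimal mix uses at most two foods. The candidates are each food alone (scaled to the tighter of vitamin C/iron) and each pair with both constraints tight.
broccoli only: max(358/76, 2.4/1.2) = 4.711 servings → $4.47.
bell pepper only: max(358/114, 2.4/0.6) = 4 servings → $4.40.
broccoli + bell pepper with both tight: 0.6447 servings and 2.711 servings → $3.59.
So the least-cost plan costs $3.59.

$3.59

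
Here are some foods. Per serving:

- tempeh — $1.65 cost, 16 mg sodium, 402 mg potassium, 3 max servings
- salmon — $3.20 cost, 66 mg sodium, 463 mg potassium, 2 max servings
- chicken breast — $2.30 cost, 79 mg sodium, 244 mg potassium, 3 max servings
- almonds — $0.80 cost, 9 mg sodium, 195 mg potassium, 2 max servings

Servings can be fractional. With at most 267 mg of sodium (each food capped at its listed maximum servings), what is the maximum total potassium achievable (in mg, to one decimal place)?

2735.1 mg

Potassium per mg sodium: tempeh 25.12, almonds 21.67, salmon 7.015, chicken breast 3.089.
Take 3 servings of tempeh: uses 48 mg sodium, +1206.0 mg potassium (running total 1206.0 mg).
Take 2 servings of almonds: uses 18 mg sodium, +390.0 mg potassium (running total 1596.0 mg).
Take 2 servings of salmon: uses 132 mg sodium, +926.0 mg potassium (running total 2522.0 mg).
Take 0.8734 servings of chicken breast: uses 69 mg sodium, +213.1 mg potassium (running total 2735.1 mg).
Filling greedily by potassium-per-mg sodium is optimal for one linear limit, giving 2735.1 mg.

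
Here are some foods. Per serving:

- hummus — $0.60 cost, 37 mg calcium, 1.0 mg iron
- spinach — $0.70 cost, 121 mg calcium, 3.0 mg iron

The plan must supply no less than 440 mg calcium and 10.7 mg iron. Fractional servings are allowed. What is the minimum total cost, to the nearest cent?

$2.55

This is a tiny linear program; its minimum lies at a vertex of the feasible set. List the vertices and price them.
hummus only: max(440/37, 10.7/1.0) = 11.89 servings → $7.14.
spinach only: max(440/121, 10.7/3.0) = 3.636 servings → $2.55.
hummus + spinach: the both-tight solution has a negative serving — not a feasible corner.
The minimum over all feasible corners is $2.55.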